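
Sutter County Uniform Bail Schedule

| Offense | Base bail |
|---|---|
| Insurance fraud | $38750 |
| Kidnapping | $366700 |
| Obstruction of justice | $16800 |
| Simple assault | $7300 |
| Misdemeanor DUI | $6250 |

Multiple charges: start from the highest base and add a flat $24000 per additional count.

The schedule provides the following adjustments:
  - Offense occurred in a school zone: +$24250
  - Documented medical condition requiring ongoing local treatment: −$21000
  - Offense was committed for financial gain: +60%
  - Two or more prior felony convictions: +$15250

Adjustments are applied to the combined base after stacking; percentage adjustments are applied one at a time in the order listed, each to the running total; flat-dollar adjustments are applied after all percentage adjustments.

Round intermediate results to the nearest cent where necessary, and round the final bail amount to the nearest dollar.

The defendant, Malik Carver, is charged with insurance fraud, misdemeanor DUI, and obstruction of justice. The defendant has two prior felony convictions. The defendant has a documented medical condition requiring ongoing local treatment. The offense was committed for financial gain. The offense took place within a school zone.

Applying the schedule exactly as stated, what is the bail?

Base amounts from the schedule: insurance fraud $38750; misdemeanor DUI $6250; obstruction of justice $16800.
Stacking rule: highest base plus $24000 per additional charge. Highest is insurance fraud at $38750; 2 additional charges → +$48000. Combined base = $86750.
Offense was committed for financial gain (+60%): $86750 × 1.6 = $138800.
Offense occurred in a school zone (+$24250 flat): $138800 + $24250 = $163050.
Documented medical condition requiring ongoing local treatment (−$21000 flat): $163050 − $21000 = $142050.
Two or more prior felony convictions (+$15250 flat): $142050 + $15250 = $157300.

$157300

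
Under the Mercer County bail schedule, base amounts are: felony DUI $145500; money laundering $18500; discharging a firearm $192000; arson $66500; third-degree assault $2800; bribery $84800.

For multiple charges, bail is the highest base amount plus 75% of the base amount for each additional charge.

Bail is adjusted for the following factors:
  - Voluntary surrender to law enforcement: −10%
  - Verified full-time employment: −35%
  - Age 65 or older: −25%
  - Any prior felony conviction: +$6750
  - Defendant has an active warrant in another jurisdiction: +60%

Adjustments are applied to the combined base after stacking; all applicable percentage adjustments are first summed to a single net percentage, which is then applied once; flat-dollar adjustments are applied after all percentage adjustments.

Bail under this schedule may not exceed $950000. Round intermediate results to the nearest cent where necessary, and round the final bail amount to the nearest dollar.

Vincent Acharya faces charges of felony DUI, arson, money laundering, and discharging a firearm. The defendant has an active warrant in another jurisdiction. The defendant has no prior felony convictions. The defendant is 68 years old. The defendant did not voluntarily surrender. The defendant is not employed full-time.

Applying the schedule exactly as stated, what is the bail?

$492581

Base amounts from the schedule: felony DUI $145500; arson $66500; money laundering $18500; discharging a firearm $192000.
Stacking rule: highest base plus 75% of each additional charge. Highest is discharging a firearm at $192000. Additional: $145500 × 75% = $109125; $66500 × 75% = $49875; $18500 × 75% = $13875. Combined base = $192000 + $172875 = $364875.
Net percentage adjustment: −25% +60% = +35%. $364875 × 1.35 = $492581.25.
$492581.25 is within the $950000 maximum.
Rounded to the nearest dollar: $492581.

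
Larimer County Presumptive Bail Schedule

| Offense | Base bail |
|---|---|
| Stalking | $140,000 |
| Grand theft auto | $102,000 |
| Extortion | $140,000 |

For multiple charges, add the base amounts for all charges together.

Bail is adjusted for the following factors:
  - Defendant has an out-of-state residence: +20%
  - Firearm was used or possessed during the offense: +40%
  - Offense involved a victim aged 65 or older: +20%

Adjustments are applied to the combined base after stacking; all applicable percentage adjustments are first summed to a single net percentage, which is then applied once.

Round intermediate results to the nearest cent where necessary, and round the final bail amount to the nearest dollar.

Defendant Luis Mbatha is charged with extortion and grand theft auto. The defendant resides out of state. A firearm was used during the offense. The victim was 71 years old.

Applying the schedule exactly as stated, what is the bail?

Base amounts from the schedule: extortion $140,000; grand theft auto $102,000.
Stacking rule: sum of all bases. $140,000 + $102,000 = $242,000.
Net percentage adjustment: +20% +40% +20% = +80%. $242,000 × 1.8 = $435,600.

$435,600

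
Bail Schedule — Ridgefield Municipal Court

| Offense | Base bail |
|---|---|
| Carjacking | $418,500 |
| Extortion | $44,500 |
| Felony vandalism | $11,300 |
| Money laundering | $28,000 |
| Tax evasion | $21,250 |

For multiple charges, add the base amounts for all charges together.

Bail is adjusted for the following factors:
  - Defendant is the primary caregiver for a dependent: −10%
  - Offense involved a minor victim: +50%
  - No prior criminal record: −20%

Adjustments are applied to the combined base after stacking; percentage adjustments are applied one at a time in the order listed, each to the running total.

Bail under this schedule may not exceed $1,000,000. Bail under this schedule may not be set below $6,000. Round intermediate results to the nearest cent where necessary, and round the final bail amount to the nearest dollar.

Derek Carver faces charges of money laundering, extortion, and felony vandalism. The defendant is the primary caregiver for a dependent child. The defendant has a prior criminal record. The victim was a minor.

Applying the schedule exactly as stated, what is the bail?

Base amounts from the schedule: money laundering $28,000; extortion $44,500; felony vandalism $11,300.
Stacking rule: sum of all bases. $28,000 + $44,500 + $11,300 = $83,800.
Defendant is the primary caregiver for a dependent (−10%): $83,800 × 0.9 = $75,420.
Offense involved a minor victim (+50%): $75,420 × 1.5 = $113,130.
$113,130 is within the $1,000,000 maximum.
$113,130 is at or above the $6,000 minimum.

$113,130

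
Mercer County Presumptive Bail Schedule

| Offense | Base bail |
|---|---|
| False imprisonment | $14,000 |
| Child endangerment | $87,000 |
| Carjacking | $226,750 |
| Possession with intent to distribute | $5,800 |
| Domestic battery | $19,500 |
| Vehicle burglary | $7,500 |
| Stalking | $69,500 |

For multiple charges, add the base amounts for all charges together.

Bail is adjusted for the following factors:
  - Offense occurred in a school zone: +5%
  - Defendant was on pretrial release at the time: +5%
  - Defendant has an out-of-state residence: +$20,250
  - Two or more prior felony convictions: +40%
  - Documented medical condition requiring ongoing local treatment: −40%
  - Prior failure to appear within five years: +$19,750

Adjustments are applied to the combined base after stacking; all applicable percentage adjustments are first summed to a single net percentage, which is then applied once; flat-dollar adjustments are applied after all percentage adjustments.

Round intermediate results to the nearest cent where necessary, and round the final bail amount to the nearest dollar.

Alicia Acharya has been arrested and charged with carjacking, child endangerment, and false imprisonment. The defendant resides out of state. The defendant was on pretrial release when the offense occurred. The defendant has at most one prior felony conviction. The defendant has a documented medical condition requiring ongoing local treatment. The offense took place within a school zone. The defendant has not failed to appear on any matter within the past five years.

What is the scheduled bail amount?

Base amounts from the schedule: carjacking $226,750; child endangerment $87,000; false imprisonment $14,000.
Stacking rule: sum of all bases. $226,750 + $87,000 + $14,000 = $327,750.
Net percentage adjustment: +5% +5% −40% = −30%. $327,750 × 0.7 = $229,425.
Defendant has an out-of-state residence (+$20,250 flat): $229,425 + $20,250 = $249,675.

$249,675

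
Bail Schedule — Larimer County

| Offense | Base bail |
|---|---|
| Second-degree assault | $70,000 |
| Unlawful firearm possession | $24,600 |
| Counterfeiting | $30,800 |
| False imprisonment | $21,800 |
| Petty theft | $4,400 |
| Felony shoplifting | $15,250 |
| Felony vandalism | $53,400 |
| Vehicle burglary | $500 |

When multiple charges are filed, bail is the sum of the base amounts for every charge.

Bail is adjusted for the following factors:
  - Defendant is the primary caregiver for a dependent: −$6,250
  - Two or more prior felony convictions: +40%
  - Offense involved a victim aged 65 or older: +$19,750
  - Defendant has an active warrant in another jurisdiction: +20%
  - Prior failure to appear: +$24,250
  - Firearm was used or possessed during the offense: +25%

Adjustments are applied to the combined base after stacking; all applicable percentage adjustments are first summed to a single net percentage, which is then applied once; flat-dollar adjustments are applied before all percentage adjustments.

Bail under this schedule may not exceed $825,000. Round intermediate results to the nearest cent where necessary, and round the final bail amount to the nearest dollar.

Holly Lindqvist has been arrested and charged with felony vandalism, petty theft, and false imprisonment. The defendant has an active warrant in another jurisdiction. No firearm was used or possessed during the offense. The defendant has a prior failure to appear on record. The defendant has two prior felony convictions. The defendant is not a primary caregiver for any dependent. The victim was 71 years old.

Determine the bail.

Base amounts from the schedule: felony vandalism $53,400; petty theft $4,400; false imprisonment $21,800.
Stacking rule: sum of all bases. $53,400 + $4,400 + $21,800 = $79,600.
Offense involved a victim aged 65 or older (+$19,750 flat): $79,600 + $19,750 = $99,350.
Prior failure to appear (+$24,250 flat): $99,350 + $24,250 = $123,600.
Net percentage adjustment: +40% +20% = +60%. $123,600 × 1.6 = $197,760.
$197,760 is within the $825,000 maximum.

$197,760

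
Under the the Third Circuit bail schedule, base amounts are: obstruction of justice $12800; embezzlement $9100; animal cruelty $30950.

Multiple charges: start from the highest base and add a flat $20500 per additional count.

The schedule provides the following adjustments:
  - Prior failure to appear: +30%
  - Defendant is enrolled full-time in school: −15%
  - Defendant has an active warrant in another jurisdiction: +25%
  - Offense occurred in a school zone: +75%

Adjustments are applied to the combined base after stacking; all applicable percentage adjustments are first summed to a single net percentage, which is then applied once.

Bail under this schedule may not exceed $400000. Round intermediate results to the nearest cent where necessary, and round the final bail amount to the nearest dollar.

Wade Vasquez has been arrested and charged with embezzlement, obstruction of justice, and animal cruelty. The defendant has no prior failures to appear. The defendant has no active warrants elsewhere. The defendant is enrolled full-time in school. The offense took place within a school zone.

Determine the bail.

Base amounts from the schedule: embezzlement $9100; obstruction of justice $12800; animal cruelty $30950.
Stacking rule: highest base plus $20500 per additional charge. Highest is animal cruelty at $30950; 2 additional charges → +$41000. Combined base = $71950.
Net percentage adjustment: −15% +75% = +60%. $71950 × 1.6 = $115120.
$115120 is within the $400000 maximum.

$115120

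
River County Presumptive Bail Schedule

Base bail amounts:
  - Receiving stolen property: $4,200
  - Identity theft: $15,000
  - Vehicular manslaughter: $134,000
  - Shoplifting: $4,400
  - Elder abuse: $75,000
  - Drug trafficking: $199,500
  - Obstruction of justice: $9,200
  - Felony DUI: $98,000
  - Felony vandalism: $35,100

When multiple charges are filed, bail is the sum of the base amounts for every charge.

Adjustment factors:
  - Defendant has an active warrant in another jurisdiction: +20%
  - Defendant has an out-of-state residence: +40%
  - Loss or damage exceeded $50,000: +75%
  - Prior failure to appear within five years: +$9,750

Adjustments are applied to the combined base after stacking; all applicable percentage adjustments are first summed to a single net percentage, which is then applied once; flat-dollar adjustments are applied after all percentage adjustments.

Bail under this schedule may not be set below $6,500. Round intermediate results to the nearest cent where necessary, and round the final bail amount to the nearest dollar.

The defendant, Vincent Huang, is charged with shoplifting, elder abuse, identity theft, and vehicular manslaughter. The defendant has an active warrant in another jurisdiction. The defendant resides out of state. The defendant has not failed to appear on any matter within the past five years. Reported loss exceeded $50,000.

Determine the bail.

$536,740

Base amounts from the schedule: shoplifting $4,400; elder abuse $75,000; identity theft $15,000; vehicular manslaughter $134,000.
Stacking rule: sum of all bases. $4,400 + $75,000 + $15,000 + $134,000 = $228,400.
Net percentage adjustment: +20% +40% +75% = +135%. $228,400 × 2.35 = $536,740.
$536,740 is at or above the $6,500 minimum.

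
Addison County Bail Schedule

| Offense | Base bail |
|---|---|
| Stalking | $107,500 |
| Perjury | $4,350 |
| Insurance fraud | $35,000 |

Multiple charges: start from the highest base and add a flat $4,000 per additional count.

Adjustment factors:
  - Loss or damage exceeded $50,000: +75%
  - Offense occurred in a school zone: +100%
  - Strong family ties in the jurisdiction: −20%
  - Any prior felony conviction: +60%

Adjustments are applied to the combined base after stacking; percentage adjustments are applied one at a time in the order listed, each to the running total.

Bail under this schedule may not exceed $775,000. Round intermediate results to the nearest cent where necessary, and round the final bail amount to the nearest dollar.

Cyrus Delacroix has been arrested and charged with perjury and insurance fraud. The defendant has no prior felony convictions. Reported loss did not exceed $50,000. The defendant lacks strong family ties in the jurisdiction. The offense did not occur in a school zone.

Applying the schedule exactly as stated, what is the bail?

$39,000

Base amounts from the schedule: perjury $4,350; insurance fraud $35,000.
Stacking rule: highest base plus $4,000 per additional charge. Highest is insurance fraud at $35,000; 1 additional charge → +$4,000. Combined base = $39,000.
No adjustment factors apply to this defendant.
$39,000 is within the $775,000 maximum.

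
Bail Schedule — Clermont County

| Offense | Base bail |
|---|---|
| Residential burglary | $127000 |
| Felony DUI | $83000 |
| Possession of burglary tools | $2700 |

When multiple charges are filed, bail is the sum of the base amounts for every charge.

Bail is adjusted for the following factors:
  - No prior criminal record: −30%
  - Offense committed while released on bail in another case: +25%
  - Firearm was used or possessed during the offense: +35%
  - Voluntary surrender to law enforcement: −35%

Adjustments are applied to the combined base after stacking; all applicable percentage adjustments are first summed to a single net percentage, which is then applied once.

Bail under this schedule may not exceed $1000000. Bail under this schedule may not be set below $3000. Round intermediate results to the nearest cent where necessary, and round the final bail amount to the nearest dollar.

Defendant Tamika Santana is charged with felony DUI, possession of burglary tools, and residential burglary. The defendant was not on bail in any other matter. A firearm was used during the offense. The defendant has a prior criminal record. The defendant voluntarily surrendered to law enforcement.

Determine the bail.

Base amounts from the schedule: felony DUI $83000; possession of burglary tools $2700; residential burglary $127000.
Stacking rule: sum of all bases. $83000 + $2700 + $127000 = $212700.
Net percentage adjustment: +35% −35% = +0%. $212700 × 1 = $212700.
$212700 is within the $1000000 maximum.
$212700 is at or above the $3000 minimum.

$212700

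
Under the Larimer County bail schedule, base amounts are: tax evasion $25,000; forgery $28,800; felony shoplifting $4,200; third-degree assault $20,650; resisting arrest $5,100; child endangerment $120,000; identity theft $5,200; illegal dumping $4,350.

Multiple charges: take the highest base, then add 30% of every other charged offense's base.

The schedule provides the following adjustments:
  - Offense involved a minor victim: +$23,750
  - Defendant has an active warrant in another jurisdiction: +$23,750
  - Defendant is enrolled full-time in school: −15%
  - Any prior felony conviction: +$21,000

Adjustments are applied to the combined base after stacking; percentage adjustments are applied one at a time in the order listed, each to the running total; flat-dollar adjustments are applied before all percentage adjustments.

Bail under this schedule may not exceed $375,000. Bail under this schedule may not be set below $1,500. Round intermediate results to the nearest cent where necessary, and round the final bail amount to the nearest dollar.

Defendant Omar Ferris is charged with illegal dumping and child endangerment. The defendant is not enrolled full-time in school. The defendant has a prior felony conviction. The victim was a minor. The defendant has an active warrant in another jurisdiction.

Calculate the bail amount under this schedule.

Base amounts from the schedule: illegal dumping $4,350; child endangerment $120,000.
Stacking rule: highest base plus 30% of each additional charge. Highest is child endangerment at $120,000. Additional: $4,350 × 30% = $1,305. Combined base = $120,000 + $1,305 = $121,305.
Offense involved a minor victim (+$23,750 flat): $121,305 + $23,750 = $145,055.
Defendant has an active warrant in another jurisdiction (+$23,750 flat): $145,055 + $23,750 = $168,805.
Any prior felony conviction (+$21,000 flat): $168,805 + $21,000 = $189,805.
$189,805 is within the $375,000 maximum.
$189,805 is at or above the $1,500 minimum.

$189,805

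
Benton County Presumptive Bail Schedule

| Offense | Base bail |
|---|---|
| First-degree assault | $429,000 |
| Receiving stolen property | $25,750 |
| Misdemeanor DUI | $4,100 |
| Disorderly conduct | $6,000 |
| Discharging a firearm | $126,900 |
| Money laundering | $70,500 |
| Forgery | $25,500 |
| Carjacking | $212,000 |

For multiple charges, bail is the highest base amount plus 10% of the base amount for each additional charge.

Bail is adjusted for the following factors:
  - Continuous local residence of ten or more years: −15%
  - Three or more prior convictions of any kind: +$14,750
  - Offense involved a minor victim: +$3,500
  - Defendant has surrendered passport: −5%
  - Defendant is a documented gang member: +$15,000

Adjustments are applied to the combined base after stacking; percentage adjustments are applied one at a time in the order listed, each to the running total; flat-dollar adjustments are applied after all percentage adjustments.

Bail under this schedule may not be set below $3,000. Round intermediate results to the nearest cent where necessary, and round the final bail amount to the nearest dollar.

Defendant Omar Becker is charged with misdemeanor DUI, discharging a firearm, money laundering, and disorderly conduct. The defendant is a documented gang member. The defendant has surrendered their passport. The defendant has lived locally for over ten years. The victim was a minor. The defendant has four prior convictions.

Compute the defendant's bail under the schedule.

$142,230

Base amounts from the schedule: misdemeanor DUI $4,100; discharging a firearm $126,900; money laundering $70,500; disorderly conduct $6,000.
Stacking rule: highest base plus 10% of each additional charge. Highest is discharging a firearm at $126,900. Additional: $4,100 × 10% = $410; $70,500 × 10% = $7,050; $6,000 × 10% = $600. Combined base = $126,900 + $8,060 = $134,960.
Continuous local residence of ten or more years (−15%): $134,960 × 0.85 = $114,716.
Defendant has surrendered passport (−5%): $114,716 × 0.95 = $108,980.20.
Three or more prior convictions of any kind (+$14,750 flat): $108,980.20 + $14,750 = $123,730.20.
Offense involved a minor victim (+$3,500 flat): $123,730.20 + $3,500 = $127,230.20.
Defendant is a documented gang member (+$15,000 flat): $127,230.20 + $15,000 = $142,230.20.
$142,230.20 is at or above the $3,000 minimum.
Rounded to the nearest dollar: $142,230.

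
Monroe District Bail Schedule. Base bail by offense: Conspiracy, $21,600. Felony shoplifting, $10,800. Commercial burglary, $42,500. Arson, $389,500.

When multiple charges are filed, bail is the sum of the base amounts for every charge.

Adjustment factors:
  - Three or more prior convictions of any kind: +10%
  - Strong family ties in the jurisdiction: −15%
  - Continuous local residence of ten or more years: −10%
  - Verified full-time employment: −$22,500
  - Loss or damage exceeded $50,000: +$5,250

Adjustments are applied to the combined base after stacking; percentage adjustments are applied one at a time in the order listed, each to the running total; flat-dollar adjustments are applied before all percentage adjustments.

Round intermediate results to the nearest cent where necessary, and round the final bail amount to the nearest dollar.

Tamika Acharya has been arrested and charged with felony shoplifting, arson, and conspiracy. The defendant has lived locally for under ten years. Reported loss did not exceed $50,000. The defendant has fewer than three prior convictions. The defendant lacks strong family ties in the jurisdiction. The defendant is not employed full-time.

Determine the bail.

$421,900

Base amounts from the schedule: felony shoplifting $10,800; arson $389,500; conspiracy $21,600.
Stacking rule: sum of all bases. $10,800 + $389,500 + $21,600 = $421,900.
No adjustment factors apply to this defendant.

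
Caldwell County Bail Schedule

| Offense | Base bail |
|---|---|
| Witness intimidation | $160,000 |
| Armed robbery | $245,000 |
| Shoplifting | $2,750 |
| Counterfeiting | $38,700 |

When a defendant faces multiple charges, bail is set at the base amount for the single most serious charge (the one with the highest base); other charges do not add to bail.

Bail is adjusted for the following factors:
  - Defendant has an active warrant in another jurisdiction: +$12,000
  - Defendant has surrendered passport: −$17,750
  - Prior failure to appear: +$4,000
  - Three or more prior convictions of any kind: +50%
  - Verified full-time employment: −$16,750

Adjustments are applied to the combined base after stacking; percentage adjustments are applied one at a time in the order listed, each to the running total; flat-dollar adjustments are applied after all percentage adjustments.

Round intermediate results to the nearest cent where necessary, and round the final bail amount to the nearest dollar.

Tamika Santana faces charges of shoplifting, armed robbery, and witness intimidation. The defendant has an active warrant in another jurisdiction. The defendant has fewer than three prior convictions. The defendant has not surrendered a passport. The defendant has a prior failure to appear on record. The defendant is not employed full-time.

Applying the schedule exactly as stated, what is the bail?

$261,000

Base amounts from the schedule: shoplifting $2,750; armed robbery $245,000; witness intimidation $160,000.
Stacking rule: use the highest base only. Highest is armed robbery at $245,000. Combined base = $245,000.
Defendant has an active warrant in another jurisdiction (+$12,000 flat): $245,000 + $12,000 = $257,000.
Prior failure to appear (+$4,000 flat): $257,000 + $4,000 = $261,000.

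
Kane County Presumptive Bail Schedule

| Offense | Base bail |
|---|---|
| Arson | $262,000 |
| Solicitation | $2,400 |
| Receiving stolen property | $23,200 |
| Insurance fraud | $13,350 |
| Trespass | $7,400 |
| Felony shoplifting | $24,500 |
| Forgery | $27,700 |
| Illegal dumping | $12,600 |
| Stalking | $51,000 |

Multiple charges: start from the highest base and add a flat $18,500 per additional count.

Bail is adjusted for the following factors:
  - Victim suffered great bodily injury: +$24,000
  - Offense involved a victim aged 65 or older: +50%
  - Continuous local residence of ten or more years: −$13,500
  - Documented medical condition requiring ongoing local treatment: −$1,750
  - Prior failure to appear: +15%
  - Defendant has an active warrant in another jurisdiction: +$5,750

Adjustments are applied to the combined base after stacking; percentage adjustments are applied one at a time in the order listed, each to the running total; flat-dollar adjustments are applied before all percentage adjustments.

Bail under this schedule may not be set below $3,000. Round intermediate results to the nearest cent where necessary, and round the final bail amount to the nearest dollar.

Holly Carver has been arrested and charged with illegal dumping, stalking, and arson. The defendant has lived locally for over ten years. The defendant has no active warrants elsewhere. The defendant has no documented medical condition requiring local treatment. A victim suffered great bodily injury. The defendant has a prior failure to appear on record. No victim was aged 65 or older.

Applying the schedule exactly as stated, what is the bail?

Base amounts from the schedule: illegal dumping $12,600; stalking $51,000; arson $262,000.
Stacking rule: highest base plus $18,500 per additional charge. Highest is arson at $262,000; 2 additional charges → +$37,000. Combined base = $299,000.
Victim suffered great bodily injury (+$24,000 flat): $299,000 + $24,000 = $323,000.
Continuous local residence of ten or more years (−$13,500 flat): $323,000 − $13,500 = $309,500.
Prior failure to appear (+15%): $309,500 × 1.15 = $355,925.
$355,925 is at or above the $3,000 minimum.

$355,925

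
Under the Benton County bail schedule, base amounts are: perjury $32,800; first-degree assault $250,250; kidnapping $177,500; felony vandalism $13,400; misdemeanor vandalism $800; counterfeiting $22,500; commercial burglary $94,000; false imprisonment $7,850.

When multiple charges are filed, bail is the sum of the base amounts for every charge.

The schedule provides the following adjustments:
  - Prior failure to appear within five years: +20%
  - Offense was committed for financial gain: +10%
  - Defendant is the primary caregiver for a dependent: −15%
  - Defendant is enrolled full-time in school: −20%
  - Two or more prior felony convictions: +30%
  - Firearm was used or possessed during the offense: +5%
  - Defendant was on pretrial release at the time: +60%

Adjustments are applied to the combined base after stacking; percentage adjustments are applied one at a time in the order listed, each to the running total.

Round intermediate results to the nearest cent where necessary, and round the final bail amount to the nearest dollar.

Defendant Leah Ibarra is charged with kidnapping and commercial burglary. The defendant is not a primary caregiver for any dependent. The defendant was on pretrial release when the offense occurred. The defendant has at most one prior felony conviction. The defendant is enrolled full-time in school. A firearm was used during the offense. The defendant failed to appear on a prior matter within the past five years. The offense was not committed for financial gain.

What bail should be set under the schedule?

Base amounts from the schedule: kidnapping $177,500; commercial burglary $94,000.
Stacking rule: sum of all bases. $177,500 + $94,000 = $271,500.
Prior failure to appear within five years (+20%): $271,500 × 1.2 = $325,800.
Defendant is enrolled full-time in school (−20%): $325,800 × 0.8 = $260,640.
Firearm was used or possessed during the offense (+5%): $260,640 × 1.05 = $273,672.
Defendant was on pretrial release at the time (+60%): $273,672 × 1.6 = $437,875.20.
Rounded to the nearest dollar: $437,875.

$437,875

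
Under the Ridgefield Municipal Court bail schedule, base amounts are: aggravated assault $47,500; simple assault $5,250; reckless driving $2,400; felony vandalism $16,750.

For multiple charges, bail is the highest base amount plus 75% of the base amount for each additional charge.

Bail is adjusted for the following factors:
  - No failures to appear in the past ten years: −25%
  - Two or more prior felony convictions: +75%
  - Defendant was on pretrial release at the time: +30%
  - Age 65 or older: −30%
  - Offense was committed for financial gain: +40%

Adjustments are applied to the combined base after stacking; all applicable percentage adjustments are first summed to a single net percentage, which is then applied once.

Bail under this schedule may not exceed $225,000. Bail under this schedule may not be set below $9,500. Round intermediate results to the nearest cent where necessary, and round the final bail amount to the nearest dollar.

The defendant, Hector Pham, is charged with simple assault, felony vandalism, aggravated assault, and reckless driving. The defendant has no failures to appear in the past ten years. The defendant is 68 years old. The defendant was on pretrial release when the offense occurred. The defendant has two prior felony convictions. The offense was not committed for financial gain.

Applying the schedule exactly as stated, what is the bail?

Base amounts from the schedule: simple assault $5,250; felony vandalism $16,750; aggravated assault $47,500; reckless driving $2,400.
Stacking rule: highest base plus 75% of each additional charge. Highest is aggravated assault at $47,500. Additional: $5,250 × 75% = $3,937.50; $16,750 × 75% = $12,562.50; $2,400 × 75% = $1,800. Combined base = $47,500 + $18,300 = $65,800.
Net percentage adjustment: −25% +75% +30% −30% = +50%. $65,800 × 1.5 = $98,700.
$98,700 is within the $225,000 maximum.
$98,700 is at or above the $9,500 minimum.

$98,700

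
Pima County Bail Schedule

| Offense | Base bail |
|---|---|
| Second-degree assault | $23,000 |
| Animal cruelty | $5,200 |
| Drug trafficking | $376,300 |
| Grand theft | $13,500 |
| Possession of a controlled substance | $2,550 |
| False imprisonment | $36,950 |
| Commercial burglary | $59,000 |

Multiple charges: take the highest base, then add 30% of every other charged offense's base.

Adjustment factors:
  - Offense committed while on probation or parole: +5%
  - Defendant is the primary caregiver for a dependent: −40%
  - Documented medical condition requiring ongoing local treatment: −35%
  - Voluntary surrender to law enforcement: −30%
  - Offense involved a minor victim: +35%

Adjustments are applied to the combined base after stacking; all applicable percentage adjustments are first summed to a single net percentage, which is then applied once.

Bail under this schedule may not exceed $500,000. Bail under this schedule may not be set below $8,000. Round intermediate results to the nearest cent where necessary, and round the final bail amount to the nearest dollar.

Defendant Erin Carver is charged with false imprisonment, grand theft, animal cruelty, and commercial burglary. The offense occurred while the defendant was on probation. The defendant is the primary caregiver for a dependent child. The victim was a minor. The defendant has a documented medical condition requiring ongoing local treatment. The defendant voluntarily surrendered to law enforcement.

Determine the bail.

Base amounts from the schedule: false imprisonment $36,950; grand theft $13,500; animal cruelty $5,200; commercial burglary $59,000.
Stacking rule: highest base plus 30% of each additional charge. Highest is commercial burglary at $59,000. Additional: $36,950 × 30% = $11,085; $13,500 × 30% = $4,050; $5,200 × 30% = $1,560. Combined base = $59,000 + $16,695 = $75,695.
Net percentage adjustment: +5% −40% −35% −30% +35% = −65%. $75,695 × 0.35 = $26,493.25.
$26,493.25 is within the $500,000 maximum.
$26,493.25 is at or above the $8,000 minimum.
Rounded to the nearest dollar: $26,493.

$26,493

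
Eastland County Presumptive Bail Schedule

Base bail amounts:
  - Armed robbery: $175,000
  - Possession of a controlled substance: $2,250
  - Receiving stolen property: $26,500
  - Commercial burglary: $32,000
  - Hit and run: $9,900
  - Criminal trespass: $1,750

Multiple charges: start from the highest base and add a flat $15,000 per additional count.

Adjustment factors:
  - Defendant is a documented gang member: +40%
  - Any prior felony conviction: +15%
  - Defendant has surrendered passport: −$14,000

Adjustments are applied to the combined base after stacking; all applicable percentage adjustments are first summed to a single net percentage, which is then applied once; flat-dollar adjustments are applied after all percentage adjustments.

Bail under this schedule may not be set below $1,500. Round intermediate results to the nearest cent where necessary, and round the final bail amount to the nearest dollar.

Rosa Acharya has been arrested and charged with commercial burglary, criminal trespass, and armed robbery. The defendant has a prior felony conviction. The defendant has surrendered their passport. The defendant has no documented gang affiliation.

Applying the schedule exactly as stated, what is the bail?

$221,750

Base amounts from the schedule: commercial burglary $32,000; criminal trespass $1,750; armed robbery $175,000.
Stacking rule: highest base plus $15,000 per additional charge. Highest is armed robbery at $175,000; 2 additional charges → +$30,000. Combined base = $205,000.
Any prior felony conviction (+15%): $205,000 × 1.15 = $235,750.
Defendant has surrendered passport (−$14,000 flat): $235,750 − $14,000 = $221,750.
$221,750 is at or above the $1,500 minimum.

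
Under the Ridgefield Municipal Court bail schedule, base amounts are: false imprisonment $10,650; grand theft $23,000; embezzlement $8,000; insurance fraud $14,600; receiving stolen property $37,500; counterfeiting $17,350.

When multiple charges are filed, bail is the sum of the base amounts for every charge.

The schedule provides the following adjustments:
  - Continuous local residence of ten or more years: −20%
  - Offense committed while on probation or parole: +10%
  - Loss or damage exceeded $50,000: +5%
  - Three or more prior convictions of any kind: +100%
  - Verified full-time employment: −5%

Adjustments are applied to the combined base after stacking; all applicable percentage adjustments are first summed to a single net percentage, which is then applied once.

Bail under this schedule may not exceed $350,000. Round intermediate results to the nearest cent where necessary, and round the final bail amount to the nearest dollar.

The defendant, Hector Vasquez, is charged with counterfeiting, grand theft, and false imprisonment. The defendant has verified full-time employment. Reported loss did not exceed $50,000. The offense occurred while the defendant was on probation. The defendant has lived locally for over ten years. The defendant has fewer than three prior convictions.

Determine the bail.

Base amounts from the schedule: counterfeiting $17,350; grand theft $23,000; false imprisonment $10,650.
Stacking rule: sum of all bases. $17,350 + $23,000 + $10,650 = $51,000.
Net percentage adjustment: −20% +10% −5% = −15%. $51,000 × 0.85 = $43,350.
$43,350 is within the $350,000 maximum.

$43,350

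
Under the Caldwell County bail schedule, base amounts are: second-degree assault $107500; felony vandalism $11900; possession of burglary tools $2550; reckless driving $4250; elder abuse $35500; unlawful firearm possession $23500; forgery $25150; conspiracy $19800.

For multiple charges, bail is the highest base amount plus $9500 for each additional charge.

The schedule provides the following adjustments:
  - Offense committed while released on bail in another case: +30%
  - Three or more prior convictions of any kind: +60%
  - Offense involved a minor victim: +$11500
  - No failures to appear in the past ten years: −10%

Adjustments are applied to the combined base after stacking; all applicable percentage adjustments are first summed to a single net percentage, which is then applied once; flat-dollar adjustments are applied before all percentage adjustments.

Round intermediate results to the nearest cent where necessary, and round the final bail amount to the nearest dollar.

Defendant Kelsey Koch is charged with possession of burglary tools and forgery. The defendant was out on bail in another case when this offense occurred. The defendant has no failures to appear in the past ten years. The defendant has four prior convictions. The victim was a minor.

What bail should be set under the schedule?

$83070

Base amounts from the schedule: possession of burglary tools $2550; forgery $25150.
Stacking rule: highest base plus $9500 per additional charge. Highest is forgery at $25150; 1 additional charge → +$9500. Combined base = $34650.
Offense involved a minor victim (+$11500 flat): $34650 + $11500 = $46150.
Net percentage adjustment: +30% +60% −10% = +80%. $46150 × 1.8 = $83070.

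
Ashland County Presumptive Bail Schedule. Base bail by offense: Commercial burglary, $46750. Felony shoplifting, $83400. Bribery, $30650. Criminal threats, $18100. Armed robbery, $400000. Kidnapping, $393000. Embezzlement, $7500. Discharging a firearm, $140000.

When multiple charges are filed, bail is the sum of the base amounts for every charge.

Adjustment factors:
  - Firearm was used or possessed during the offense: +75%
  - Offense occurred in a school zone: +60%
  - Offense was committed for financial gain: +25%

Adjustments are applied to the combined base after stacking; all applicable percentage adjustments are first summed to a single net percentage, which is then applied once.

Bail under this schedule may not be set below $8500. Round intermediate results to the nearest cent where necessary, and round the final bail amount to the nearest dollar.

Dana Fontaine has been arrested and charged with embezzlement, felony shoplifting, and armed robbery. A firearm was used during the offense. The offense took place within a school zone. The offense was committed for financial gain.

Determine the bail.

$1276340

Base amounts from the schedule: embezzlement $7500; felony shoplifting $83400; armed robbery $400000.
Stacking rule: sum of all bases. $7500 + $83400 + $400000 = $490900.
Net percentage adjustment: +75% +60% +25% = +160%. $490900 × 2.6 = $1276340.
$1276340 is at or above the $8500 minimum.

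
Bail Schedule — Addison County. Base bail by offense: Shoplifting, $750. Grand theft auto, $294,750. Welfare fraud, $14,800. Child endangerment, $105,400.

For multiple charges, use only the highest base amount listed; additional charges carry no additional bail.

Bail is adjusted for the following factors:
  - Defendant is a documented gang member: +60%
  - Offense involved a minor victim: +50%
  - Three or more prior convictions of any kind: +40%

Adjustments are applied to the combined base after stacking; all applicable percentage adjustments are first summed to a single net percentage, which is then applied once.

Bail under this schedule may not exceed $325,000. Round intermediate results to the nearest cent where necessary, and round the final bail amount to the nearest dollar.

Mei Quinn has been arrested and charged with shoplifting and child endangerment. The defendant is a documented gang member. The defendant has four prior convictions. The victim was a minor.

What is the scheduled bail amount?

Base amounts from the schedule: shoplifting $750; child endangerment $105,400.
Stacking rule: use the highest base only. Highest is child endangerment at $105,400. Combined base = $105,400.
Net percentage adjustment: +60% +50% +40% = +150%. $105,400 × 2.5 = $263,500.
$263,500 is within the $325,000 maximum.

$263,500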